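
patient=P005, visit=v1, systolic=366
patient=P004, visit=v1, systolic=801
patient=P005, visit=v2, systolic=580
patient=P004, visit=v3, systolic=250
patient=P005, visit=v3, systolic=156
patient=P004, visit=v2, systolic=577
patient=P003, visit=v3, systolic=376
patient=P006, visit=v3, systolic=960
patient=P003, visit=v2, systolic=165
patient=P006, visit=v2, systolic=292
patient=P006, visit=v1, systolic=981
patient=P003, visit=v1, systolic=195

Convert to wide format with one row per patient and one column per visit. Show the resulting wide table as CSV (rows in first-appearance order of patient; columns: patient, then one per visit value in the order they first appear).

Columns: patient plus the 3 distinct visit values (v1, v2, v3).
For example, row P005 column v1 takes systolic=366 from the long row (P005, v1).

patient,v1,v2,v3
P005,366,580,156
P004,801,577,250
P003,195,165,376
P006,981,292,960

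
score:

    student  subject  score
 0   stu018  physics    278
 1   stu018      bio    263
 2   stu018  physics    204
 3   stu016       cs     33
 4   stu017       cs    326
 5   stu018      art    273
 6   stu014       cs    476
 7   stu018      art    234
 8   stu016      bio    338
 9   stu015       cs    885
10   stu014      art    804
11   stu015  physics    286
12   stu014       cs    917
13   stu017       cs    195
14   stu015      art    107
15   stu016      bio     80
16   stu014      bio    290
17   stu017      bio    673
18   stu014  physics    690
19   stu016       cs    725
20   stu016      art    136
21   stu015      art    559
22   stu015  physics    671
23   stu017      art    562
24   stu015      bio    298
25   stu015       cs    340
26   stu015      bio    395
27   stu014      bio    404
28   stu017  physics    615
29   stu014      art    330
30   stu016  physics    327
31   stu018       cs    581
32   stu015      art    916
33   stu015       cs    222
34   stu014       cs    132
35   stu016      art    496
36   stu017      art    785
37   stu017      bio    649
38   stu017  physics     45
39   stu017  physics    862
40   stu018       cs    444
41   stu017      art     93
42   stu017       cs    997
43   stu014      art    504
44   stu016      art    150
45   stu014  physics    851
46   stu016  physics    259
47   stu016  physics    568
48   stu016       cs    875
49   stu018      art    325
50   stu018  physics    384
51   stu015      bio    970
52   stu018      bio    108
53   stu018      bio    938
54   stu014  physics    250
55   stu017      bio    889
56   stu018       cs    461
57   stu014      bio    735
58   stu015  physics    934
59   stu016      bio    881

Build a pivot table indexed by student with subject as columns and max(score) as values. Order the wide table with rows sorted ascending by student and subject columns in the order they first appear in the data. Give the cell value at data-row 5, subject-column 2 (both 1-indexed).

938

With rows sorted ascending by student, row 5 is student=stu018. subject columns in first-appearance order: physics, bio, cs, art; column 2 is bio.
Long rows with student=stu018, subject=bio: max(263, 108, 938) = 938.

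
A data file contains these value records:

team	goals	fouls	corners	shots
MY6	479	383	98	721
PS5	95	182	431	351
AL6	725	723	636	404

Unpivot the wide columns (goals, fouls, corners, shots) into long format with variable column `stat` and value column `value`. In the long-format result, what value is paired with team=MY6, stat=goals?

Unpivoting turns each (team, wide-column) pair into one long row.
The wide cell at row MY6, column goals holds 479, so the long row (MY6, goals) has value=479.

479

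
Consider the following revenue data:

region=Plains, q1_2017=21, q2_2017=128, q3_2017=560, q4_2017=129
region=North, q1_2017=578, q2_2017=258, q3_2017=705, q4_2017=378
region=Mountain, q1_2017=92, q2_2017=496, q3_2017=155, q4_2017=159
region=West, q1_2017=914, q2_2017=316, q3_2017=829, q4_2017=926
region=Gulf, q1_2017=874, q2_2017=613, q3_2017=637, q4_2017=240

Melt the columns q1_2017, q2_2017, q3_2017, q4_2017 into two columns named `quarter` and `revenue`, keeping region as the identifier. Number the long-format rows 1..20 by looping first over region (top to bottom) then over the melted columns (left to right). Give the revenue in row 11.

20 rows total (5 × 4). Row 11: index ⌊(11-1)/4⌋ = 2 into region → Mountain; (11-1) mod 4 = 2 into the melted columns → q3_2017.
So row 11 is (Mountain, q3_2017, 155); revenue = 155.

155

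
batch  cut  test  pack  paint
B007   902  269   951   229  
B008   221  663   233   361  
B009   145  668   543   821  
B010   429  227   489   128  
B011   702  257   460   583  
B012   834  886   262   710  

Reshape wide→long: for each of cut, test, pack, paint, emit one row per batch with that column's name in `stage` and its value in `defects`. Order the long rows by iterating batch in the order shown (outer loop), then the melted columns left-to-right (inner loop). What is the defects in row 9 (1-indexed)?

145

24 rows total (6 × 4). Row 9: index ⌊(9-1)/4⌋ = 2 into batch → B009; (9-1) mod 4 = 0 into the melted columns → cut.
So row 9 is (B009, cut, 145); defects = 145.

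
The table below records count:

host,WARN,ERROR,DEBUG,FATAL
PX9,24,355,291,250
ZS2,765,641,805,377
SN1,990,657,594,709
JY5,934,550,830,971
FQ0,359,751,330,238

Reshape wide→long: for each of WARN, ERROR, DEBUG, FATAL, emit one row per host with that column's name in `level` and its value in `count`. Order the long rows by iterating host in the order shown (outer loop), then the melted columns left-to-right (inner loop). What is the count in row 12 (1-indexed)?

20 rows total (5 × 4). Row 12: index ⌊(12-1)/4⌋ = 2 into host → SN1; (12-1) mod 4 = 3 into the melted columns → FATAL.
So row 12 is (SN1, FATAL, 709); count = 709.

709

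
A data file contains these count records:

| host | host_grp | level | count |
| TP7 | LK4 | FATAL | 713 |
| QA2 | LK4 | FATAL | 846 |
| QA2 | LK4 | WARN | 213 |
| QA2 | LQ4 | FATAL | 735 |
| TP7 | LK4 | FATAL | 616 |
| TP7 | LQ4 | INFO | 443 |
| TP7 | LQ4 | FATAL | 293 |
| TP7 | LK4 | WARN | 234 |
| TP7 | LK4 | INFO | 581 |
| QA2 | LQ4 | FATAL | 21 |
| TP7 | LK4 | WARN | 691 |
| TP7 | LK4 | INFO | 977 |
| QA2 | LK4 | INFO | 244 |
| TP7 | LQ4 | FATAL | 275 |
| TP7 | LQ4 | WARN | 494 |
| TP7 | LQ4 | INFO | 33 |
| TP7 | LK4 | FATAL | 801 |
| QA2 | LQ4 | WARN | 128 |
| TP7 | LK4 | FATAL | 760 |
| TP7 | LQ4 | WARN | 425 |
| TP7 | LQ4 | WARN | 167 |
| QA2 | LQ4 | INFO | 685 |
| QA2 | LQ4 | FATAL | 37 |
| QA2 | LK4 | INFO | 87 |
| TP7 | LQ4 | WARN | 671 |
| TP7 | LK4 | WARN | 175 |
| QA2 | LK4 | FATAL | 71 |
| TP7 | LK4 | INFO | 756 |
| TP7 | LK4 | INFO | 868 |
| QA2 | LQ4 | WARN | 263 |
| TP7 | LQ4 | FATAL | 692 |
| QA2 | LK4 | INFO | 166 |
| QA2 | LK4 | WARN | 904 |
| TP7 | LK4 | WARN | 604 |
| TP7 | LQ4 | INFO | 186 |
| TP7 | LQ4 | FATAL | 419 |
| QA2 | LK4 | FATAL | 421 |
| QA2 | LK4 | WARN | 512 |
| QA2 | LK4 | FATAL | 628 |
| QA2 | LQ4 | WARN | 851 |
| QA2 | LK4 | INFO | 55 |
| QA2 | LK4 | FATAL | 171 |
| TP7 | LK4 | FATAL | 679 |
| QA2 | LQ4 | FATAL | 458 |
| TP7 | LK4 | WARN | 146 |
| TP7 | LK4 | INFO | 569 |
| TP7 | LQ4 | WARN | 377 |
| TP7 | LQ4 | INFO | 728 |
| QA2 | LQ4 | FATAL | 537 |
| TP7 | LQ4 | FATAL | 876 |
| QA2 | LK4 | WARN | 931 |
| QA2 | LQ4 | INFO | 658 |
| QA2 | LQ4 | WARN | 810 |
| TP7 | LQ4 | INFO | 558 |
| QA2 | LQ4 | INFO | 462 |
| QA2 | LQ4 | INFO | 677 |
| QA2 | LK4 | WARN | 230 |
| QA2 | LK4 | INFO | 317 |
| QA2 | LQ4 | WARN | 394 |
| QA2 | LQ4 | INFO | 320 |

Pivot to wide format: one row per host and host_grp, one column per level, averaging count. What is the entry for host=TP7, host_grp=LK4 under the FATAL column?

713.80

Rows with host=TP7, host_grp=LK4 and level=FATAL: count values are 713, 616, 801, 760, 679.
(713 + 616 + 801 + 760 + 679) / 5 = 713.80.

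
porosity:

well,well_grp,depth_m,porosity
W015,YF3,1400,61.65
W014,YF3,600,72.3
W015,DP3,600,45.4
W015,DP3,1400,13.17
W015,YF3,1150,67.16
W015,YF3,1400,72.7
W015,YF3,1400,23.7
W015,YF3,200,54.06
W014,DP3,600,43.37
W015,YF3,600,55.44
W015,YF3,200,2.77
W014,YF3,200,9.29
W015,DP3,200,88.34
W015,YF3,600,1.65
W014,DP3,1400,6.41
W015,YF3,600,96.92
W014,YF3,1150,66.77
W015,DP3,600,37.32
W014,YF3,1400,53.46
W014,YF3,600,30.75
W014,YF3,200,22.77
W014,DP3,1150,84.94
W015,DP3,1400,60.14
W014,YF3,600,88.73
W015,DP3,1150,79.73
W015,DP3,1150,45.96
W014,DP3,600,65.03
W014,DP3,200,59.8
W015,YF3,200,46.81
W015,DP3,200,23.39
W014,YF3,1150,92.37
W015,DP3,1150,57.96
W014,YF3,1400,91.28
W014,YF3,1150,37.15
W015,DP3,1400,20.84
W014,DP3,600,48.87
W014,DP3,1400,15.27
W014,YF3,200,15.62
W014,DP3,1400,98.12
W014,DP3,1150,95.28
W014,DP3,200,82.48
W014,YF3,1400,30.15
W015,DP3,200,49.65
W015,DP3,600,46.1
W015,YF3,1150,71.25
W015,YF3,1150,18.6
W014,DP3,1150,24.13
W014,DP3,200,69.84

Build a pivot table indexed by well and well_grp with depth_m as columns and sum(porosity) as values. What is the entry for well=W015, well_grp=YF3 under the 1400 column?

158.05

Rows with well=W015, well_grp=YF3 and depth_m=1400: porosity values are 61.65, 72.7, 23.7.
61.65 + 72.7 + 23.7 = 158.05.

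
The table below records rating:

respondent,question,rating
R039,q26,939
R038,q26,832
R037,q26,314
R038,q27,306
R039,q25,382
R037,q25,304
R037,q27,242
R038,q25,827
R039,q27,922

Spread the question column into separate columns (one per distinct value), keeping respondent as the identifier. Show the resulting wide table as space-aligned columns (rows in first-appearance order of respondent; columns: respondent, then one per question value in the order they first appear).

respondent  q26  q27  q25
R039        939  922  382
R038        832  306  827
R037        314  242  304

Columns: respondent plus the 3 distinct question values (q26, q27, q25).
For example, row R039 column q26 takes rating=939 from the long row (R039, q26).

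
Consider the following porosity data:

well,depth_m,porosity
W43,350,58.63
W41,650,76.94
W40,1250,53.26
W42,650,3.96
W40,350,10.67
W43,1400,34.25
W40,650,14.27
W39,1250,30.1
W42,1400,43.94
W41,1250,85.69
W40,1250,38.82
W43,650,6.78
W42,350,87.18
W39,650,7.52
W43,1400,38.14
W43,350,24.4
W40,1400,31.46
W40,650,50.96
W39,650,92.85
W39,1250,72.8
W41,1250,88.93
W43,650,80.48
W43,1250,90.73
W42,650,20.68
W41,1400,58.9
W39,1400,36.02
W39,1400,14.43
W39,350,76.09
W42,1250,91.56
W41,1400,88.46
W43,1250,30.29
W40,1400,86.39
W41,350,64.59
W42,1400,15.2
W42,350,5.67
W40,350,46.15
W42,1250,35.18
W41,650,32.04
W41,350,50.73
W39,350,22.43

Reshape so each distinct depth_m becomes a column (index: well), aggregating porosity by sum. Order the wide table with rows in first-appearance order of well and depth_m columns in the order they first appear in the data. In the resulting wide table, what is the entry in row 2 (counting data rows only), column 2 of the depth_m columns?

With rows in first-appearance order of well, row 2 is well=W41. depth_m columns in first-appearance order: 350, 650, 1250, 1400; column 2 is 650.
Long rows with well=W41, depth_m=650: 76.94 + 32.04 = 108.98.

108.98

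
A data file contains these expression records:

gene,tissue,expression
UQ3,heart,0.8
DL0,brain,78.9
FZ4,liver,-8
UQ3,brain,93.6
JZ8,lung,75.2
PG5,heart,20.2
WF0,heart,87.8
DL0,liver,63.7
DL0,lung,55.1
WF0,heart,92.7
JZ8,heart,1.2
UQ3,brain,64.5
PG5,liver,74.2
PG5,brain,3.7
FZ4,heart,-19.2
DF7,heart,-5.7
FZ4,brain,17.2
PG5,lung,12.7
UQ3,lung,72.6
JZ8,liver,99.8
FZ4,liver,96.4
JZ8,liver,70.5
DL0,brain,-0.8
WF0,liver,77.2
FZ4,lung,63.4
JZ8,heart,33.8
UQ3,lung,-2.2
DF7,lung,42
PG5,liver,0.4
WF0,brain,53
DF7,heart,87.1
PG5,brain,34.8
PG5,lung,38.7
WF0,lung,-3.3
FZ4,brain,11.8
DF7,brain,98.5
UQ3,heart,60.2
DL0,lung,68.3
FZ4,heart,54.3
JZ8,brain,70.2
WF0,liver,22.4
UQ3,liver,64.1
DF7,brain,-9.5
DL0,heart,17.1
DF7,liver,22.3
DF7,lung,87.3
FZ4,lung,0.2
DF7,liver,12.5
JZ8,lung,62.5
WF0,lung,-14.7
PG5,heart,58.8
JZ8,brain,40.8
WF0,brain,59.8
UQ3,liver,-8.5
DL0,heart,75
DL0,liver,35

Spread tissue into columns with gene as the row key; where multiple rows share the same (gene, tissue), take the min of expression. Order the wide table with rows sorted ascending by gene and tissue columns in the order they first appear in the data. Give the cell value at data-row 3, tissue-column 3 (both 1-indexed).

With rows sorted ascending by gene, row 3 is gene=FZ4. tissue columns in first-appearance order: heart, brain, liver, lung; column 3 is liver.
Long rows with gene=FZ4, tissue=liver: min(-8, 96.4) = -8.

-8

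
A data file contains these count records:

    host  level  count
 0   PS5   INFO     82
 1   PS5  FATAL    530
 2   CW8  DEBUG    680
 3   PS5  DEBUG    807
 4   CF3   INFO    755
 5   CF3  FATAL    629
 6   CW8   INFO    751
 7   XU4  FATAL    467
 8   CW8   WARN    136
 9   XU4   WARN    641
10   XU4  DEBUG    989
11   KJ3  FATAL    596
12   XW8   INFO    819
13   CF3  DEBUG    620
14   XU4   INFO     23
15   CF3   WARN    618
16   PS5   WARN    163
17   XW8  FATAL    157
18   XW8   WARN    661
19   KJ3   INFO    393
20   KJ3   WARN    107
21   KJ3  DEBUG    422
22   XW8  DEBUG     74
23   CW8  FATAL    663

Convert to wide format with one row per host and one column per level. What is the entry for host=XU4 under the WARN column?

Wide layout: rows indexed by host, columns are the 4 distinct level values (INFO, FATAL, DEBUG, WARN).
Cell (host=XU4, level=WARN) draws from the long row where host=XU4 and level=WARN, which has count=641.

641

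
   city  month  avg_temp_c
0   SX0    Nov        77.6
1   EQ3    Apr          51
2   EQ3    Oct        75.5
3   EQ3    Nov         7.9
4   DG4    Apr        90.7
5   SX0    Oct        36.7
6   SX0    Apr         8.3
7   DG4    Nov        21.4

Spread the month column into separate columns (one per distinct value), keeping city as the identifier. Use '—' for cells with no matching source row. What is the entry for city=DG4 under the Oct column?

No long-format row has city=DG4 and month=Oct, so the cell is —.

—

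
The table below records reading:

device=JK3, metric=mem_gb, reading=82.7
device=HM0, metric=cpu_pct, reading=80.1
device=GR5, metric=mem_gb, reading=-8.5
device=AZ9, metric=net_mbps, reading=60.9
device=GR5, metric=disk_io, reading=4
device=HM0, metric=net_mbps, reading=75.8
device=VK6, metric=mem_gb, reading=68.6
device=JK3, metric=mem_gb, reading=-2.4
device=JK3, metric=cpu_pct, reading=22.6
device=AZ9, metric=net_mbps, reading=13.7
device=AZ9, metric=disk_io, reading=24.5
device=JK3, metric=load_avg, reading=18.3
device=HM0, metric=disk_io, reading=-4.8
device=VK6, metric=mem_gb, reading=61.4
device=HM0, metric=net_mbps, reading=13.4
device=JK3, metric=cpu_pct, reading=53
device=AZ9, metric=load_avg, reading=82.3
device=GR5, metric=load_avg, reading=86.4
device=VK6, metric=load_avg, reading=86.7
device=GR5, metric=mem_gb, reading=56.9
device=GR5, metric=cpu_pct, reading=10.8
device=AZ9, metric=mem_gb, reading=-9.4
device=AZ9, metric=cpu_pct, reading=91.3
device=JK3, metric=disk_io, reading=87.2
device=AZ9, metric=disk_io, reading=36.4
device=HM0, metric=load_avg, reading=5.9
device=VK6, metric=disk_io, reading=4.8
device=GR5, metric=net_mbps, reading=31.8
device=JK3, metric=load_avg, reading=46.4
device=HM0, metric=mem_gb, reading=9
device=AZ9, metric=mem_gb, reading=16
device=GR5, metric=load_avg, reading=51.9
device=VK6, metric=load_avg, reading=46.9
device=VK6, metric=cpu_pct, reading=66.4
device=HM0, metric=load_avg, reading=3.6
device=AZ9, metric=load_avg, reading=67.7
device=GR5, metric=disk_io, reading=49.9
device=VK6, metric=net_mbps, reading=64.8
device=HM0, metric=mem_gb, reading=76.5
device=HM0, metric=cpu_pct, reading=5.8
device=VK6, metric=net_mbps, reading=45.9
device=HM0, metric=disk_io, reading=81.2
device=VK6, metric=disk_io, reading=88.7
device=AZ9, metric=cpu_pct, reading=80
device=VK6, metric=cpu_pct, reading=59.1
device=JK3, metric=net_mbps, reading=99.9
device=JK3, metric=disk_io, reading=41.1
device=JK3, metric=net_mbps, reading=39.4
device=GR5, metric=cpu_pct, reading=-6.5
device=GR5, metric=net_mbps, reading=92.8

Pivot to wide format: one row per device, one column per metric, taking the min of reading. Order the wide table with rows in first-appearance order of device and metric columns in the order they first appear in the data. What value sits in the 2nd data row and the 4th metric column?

-4.8

With rows in first-appearance order of device, row 2 is device=HM0. metric columns in first-appearance order: mem_gb, cpu_pct, net_mbps, disk_io, load_avg; column 4 is disk_io.
Long rows with device=HM0, metric=disk_io: min(-4.8, 81.2) = -4.8.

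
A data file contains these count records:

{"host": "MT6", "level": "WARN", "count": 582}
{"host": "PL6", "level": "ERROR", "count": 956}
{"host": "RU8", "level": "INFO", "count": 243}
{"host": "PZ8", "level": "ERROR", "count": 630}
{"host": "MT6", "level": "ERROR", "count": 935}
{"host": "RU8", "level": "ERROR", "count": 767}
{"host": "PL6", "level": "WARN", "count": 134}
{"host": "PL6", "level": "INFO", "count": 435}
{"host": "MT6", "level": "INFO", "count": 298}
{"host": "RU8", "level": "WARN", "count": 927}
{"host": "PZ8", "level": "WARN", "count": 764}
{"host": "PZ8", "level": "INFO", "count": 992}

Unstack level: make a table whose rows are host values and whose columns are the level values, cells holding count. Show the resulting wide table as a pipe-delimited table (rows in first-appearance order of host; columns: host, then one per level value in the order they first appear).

| host | WARN | ERROR | INFO |
| MT6 | 582 | 935 | 298 |
| PL6 | 134 | 956 | 435 |
| RU8 | 927 | 767 | 243 |
| PZ8 | 764 | 630 | 992 |

Columns: host plus the 3 distinct level values (WARN, ERROR, INFO).
For example, row MT6 column WARN takes count=582 from the long row (MT6, WARN).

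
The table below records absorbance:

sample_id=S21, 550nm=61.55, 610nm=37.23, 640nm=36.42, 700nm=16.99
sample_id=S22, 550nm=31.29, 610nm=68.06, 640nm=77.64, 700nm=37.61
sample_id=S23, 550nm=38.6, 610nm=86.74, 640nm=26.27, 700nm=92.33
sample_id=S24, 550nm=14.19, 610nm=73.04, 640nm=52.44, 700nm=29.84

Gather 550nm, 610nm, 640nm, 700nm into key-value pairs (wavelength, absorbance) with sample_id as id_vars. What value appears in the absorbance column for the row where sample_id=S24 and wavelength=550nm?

Unpivoting turns each (sample_id, wide-column) pair into one long row.
The wide cell at row S24, column 550nm holds 14.19, so the long row (S24, 550nm) has absorbance=14.19.

14.19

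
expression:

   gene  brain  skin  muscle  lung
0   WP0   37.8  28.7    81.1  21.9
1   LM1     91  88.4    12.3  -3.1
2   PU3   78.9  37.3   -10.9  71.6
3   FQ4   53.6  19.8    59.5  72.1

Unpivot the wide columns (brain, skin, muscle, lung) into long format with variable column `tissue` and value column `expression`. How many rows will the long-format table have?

4 gene values × 4 melted columns = 16 rows.

16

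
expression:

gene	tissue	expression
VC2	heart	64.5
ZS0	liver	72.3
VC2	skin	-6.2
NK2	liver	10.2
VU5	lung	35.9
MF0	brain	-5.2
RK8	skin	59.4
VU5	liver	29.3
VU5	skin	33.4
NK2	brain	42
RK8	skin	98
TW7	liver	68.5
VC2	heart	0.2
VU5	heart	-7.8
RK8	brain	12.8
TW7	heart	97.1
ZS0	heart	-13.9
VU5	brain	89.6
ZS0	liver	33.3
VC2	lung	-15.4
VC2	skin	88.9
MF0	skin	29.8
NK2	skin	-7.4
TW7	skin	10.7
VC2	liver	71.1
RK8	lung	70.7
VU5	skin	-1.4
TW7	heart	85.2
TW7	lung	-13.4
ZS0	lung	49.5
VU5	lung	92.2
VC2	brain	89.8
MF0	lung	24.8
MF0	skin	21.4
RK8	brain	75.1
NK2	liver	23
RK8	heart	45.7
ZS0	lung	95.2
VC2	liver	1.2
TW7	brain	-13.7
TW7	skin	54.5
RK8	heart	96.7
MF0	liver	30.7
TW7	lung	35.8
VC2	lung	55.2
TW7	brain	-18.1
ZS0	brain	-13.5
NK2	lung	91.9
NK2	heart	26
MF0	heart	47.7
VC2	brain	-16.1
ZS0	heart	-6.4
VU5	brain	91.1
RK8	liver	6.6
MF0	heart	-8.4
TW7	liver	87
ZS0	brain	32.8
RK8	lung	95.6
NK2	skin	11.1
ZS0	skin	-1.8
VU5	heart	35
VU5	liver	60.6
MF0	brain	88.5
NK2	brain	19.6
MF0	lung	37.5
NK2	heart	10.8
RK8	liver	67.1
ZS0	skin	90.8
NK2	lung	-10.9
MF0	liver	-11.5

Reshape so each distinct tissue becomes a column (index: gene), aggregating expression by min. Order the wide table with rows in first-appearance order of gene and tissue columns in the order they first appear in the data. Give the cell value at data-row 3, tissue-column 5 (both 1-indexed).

With rows in first-appearance order of gene, row 3 is gene=NK2. tissue columns in first-appearance order: heart, liver, skin, lung, brain; column 5 is brain.
Long rows with gene=NK2, tissue=brain: min(42, 19.6) = 19.6.

19.6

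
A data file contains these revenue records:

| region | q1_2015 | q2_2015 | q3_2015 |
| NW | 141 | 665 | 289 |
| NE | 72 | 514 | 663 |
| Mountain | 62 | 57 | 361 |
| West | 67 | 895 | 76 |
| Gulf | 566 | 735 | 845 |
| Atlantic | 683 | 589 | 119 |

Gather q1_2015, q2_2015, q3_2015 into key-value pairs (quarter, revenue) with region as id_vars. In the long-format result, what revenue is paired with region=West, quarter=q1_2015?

67

Unpivoting turns each (region, wide-column) pair into one long row.
The wide cell at row West, column q1_2015 holds 67, so the long row (West, q1_2015) has revenue=67.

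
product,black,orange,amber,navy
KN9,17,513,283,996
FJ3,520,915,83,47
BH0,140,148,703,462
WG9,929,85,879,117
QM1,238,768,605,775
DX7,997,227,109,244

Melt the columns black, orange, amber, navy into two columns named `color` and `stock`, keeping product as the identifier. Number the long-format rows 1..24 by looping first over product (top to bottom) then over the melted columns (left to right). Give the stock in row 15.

24 rows total (6 × 4). Row 15: index ⌊(15-1)/4⌋ = 3 into product → WG9; (15-1) mod 4 = 2 into the melted columns → amber.
So row 15 is (WG9, amber, 879); stock = 879.

879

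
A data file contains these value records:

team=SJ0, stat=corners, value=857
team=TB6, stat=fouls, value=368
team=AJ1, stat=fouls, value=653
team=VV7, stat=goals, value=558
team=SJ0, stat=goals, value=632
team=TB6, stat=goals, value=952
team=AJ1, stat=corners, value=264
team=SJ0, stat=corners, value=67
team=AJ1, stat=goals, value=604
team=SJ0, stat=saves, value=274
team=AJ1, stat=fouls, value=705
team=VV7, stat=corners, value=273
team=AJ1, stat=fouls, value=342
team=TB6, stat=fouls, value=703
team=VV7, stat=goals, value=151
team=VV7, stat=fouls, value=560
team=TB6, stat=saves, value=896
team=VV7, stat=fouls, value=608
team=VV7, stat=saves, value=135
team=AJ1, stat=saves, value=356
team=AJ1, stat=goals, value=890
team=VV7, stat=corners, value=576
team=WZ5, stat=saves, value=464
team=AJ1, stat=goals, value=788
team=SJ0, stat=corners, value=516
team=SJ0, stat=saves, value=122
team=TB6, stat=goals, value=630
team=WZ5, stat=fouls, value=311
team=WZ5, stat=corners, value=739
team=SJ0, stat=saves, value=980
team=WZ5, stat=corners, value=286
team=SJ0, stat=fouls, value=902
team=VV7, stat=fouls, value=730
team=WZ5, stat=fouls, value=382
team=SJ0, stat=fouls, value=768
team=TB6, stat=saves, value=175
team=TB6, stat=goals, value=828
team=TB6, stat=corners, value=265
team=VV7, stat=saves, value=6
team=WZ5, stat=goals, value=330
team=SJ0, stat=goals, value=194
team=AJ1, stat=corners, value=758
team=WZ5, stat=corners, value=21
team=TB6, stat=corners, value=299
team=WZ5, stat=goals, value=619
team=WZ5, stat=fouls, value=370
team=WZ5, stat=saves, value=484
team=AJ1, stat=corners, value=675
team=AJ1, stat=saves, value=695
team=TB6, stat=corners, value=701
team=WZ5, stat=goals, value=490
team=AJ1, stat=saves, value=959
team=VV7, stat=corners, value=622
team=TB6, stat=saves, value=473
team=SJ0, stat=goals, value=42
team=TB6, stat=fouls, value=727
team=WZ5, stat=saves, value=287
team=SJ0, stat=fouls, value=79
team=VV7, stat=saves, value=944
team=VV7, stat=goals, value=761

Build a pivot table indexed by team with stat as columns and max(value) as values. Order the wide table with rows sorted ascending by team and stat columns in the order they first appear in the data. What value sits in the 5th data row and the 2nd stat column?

With rows sorted ascending by team, row 5 is team=WZ5. stat columns in first-appearance order: corners, fouls, goals, saves; column 2 is fouls.
Long rows with team=WZ5, stat=fouls: max(311, 382, 370) = 382.

382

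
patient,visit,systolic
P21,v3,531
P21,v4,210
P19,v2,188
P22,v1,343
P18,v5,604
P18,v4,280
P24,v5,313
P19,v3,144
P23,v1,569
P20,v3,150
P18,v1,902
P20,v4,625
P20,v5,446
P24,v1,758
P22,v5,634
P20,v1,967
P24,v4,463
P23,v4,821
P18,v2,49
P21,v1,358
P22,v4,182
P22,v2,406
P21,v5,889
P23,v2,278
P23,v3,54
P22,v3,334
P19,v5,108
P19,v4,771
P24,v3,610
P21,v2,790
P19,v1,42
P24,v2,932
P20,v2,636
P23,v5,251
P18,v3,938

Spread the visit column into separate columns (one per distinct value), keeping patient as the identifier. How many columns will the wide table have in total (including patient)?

1 column for patient plus 5 distinct visit values → 6 columns.

6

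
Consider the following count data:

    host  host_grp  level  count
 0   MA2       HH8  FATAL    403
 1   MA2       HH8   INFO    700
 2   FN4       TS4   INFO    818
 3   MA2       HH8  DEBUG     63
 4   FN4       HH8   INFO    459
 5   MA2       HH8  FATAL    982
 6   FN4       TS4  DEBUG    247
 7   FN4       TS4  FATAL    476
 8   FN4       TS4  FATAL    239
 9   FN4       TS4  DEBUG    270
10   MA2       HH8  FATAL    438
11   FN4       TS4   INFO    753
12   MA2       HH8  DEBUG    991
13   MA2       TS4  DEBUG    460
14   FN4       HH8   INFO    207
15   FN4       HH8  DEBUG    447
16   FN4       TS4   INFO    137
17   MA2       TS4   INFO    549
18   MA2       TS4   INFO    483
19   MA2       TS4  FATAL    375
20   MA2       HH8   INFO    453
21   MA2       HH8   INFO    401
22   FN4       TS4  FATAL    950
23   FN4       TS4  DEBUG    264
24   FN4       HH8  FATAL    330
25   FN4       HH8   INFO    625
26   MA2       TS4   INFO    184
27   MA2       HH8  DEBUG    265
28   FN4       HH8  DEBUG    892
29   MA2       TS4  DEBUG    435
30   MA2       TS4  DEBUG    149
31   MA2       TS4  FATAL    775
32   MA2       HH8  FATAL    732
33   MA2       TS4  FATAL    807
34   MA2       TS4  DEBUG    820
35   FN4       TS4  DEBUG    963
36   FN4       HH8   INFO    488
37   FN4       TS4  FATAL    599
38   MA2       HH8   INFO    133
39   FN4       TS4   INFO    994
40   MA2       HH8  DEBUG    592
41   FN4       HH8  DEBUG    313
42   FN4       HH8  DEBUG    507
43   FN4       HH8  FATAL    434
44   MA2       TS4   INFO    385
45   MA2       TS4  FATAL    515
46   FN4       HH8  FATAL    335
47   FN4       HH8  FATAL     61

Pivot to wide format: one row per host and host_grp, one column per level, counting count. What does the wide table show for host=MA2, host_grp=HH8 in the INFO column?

Rows with host=MA2, host_grp=HH8 and level=INFO: count values are 700, 453, 401, 133.
4 rows match — count = 4.

4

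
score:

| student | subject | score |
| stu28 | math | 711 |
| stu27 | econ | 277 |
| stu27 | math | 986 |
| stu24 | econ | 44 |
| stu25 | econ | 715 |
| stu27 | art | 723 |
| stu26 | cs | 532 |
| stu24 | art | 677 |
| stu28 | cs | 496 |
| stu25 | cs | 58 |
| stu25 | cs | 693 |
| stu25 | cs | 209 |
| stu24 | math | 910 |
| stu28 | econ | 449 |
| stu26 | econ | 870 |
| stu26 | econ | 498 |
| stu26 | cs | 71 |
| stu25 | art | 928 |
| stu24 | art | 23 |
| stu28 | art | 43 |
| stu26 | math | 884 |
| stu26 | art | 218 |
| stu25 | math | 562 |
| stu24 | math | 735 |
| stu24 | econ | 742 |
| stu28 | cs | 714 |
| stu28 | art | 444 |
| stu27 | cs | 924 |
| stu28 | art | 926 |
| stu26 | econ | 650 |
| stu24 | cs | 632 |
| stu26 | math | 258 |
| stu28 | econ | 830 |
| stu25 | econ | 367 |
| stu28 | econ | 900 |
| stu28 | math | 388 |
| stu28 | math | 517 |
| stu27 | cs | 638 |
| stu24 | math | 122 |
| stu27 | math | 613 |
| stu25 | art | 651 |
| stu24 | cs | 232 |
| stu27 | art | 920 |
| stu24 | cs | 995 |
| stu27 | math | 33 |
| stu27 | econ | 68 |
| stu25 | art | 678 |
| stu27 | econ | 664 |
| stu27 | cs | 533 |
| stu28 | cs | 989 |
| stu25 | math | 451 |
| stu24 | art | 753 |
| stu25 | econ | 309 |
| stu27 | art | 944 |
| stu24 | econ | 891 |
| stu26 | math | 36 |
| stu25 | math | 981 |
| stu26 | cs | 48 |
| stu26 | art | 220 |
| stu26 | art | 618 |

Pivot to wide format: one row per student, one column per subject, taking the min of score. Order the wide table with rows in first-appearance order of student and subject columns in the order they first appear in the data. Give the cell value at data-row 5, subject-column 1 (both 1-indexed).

36

With rows in first-appearance order of student, row 5 is student=stu26. subject columns in first-appearance order: math, econ, art, cs; column 1 is math.
Long rows with student=stu26, subject=math: min(884, 258, 36) = 36.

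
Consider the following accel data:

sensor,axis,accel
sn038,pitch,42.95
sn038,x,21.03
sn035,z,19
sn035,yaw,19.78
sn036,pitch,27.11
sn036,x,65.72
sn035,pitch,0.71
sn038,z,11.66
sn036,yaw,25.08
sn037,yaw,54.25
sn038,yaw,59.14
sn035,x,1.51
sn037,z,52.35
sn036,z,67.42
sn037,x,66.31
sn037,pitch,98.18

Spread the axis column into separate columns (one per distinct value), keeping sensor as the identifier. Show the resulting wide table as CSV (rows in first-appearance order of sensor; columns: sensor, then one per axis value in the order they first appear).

Columns: sensor plus the 4 distinct axis values (pitch, x, z, yaw).
For example, row sn038 column pitch takes accel=42.95 from the long row (sn038, pitch).

sensor,pitch,x,z,yaw
sn038,42.95,21.03,11.66,59.14
sn035,0.71,1.51,19,19.78
sn036,27.11,65.72,67.42,25.08
sn037,98.18,66.31,52.35,54.25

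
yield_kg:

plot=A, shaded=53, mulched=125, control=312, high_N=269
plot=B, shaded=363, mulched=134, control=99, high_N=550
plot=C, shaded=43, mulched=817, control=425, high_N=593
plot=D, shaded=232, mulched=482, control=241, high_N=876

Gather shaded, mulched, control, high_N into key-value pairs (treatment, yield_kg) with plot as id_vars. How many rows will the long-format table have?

16

4 plot values × 4 melted columns = 16 rows.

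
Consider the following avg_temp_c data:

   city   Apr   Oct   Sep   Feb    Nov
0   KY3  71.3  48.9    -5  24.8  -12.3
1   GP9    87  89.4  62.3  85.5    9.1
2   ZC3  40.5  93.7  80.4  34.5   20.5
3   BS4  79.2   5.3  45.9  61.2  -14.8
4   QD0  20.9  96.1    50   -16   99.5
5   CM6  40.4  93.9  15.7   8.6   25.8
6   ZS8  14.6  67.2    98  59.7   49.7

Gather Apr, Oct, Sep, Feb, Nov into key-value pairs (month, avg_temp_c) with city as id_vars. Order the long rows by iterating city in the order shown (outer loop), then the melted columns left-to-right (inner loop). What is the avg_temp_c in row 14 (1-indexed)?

34.5

35 rows total (7 × 5). Row 14: index ⌊(14-1)/5⌋ = 2 into city → ZC3; (14-1) mod 5 = 3 into the melted columns → Feb.
So row 14 is (ZC3, Feb, 34.5); avg_temp_c = 34.5.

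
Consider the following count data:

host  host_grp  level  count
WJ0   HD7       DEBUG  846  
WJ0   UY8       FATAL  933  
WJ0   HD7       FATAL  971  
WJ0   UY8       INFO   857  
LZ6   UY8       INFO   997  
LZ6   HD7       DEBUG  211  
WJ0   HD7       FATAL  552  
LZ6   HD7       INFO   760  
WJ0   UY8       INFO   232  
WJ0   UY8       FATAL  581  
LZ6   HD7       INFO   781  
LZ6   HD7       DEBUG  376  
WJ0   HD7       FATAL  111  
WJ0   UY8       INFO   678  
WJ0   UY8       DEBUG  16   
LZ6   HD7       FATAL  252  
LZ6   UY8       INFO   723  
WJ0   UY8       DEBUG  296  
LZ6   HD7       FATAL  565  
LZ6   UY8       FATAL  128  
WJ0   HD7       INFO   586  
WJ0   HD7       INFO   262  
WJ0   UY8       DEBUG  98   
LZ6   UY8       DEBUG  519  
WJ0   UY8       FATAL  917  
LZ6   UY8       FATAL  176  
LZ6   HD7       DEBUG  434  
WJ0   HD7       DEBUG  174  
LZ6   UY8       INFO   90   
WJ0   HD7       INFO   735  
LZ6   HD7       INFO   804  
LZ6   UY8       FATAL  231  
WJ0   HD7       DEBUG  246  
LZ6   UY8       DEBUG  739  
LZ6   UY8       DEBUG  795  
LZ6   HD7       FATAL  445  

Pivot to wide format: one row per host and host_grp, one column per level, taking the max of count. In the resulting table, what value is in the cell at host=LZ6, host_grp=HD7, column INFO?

804

Rows with host=LZ6, host_grp=HD7 and level=INFO: count values are 760, 781, 804.
max(760, 781, 804) = 804.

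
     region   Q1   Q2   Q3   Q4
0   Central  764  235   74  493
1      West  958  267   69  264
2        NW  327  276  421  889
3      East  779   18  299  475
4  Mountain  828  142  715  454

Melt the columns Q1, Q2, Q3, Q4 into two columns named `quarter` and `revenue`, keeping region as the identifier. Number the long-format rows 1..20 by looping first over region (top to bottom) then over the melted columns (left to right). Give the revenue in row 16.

20 rows total (5 × 4). Row 16: index ⌊(16-1)/4⌋ = 3 into region → East; (16-1) mod 4 = 3 into the melted columns → Q4.
So row 16 is (East, Q4, 475); revenue = 475.

475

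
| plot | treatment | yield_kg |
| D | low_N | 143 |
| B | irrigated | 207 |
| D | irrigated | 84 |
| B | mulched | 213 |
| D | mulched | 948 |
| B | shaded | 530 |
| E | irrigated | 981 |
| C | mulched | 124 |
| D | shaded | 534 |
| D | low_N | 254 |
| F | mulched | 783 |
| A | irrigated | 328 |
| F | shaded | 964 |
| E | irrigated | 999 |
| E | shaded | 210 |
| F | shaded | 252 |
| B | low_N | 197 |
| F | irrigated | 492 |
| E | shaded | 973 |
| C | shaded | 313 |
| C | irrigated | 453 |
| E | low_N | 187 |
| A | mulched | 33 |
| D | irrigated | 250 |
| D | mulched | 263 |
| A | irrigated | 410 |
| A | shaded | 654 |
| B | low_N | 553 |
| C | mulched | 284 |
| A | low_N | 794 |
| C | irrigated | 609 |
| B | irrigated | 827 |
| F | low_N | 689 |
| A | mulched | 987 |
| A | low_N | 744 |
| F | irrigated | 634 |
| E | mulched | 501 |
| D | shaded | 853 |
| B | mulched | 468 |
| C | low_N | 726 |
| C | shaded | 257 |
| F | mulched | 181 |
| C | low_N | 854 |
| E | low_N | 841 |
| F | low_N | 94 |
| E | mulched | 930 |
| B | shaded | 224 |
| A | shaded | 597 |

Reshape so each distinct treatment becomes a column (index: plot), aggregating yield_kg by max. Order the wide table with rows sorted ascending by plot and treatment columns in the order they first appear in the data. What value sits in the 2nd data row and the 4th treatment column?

With rows sorted ascending by plot, row 2 is plot=B. treatment columns in first-appearance order: low_N, irrigated, mulched, shaded; column 4 is shaded.
Long rows with plot=B, treatment=shaded: max(530, 224) = 530.

530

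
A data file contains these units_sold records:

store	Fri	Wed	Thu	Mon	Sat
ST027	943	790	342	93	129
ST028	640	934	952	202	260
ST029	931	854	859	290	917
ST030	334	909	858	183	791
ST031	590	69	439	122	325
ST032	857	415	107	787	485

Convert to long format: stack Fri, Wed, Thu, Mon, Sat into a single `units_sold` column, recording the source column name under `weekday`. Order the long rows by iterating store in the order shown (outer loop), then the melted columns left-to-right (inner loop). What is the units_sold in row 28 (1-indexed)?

107

30 rows total (6 × 5). Row 28: index ⌊(28-1)/5⌋ = 5 into store → ST032; (28-1) mod 5 = 2 into the melted columns → Thu.
So row 28 is (ST032, Thu, 107); units_sold = 107.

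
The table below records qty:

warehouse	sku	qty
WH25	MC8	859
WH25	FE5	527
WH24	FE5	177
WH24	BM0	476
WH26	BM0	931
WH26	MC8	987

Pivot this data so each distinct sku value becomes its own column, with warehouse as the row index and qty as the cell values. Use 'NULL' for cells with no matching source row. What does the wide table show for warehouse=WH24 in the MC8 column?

NULL

No long-format row has warehouse=WH24 and sku=MC8, so the cell is NULL.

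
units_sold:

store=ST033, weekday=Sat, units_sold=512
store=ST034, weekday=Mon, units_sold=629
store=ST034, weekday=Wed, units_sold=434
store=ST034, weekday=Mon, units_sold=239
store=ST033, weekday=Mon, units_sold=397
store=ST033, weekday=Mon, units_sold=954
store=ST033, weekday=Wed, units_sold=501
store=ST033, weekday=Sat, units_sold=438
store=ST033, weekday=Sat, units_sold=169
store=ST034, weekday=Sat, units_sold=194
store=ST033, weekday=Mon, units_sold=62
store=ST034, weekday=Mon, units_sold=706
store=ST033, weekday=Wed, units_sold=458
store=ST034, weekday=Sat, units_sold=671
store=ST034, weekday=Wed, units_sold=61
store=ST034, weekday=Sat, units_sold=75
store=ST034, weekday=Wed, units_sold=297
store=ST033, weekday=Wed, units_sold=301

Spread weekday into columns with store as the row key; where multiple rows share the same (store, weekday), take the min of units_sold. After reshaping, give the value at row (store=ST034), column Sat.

75

Rows with store=ST034 and weekday=Sat: units_sold values are 194, 671, 75.
min(194, 671, 75) = 75.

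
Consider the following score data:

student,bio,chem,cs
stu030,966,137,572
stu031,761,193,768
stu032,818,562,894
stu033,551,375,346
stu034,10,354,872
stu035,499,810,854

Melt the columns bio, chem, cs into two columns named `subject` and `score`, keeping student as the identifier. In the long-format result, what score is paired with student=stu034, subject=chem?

354

Unpivoting turns each (student, wide-column) pair into one long row.
The wide cell at row stu034, column chem holds 354, so the long row (stu034, chem) has score=354.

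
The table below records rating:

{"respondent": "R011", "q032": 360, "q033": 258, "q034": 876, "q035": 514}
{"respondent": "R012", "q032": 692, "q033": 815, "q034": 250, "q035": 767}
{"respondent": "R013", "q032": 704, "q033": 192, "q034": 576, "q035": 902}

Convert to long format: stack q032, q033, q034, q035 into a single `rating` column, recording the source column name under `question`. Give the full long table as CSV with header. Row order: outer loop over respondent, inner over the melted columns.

respondent,question,rating
R011,q032,360
R011,q033,258
R011,q034,876
R011,q035,514
R012,q032,692
R012,q033,815
R012,q034,250
R012,q035,767
R013,q032,704
R013,q033,192
R013,q034,576
R013,q035,902

Each (respondent, column) pair becomes one row: 3 × 4 = 12 rows.
For example, (R011, q032) → rating=360.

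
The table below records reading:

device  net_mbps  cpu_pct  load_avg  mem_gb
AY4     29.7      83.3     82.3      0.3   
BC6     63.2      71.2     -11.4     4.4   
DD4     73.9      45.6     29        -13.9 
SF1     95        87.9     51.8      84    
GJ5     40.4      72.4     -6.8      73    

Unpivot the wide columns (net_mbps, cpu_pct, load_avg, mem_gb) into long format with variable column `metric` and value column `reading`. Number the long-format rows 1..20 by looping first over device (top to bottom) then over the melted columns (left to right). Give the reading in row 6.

71.2

20 rows total (5 × 4). Row 6: index ⌊(6-1)/4⌋ = 1 into device → BC6; (6-1) mod 4 = 1 into the melted columns → cpu_pct.
So row 6 is (BC6, cpu_pct, 71.2); reading = 71.2.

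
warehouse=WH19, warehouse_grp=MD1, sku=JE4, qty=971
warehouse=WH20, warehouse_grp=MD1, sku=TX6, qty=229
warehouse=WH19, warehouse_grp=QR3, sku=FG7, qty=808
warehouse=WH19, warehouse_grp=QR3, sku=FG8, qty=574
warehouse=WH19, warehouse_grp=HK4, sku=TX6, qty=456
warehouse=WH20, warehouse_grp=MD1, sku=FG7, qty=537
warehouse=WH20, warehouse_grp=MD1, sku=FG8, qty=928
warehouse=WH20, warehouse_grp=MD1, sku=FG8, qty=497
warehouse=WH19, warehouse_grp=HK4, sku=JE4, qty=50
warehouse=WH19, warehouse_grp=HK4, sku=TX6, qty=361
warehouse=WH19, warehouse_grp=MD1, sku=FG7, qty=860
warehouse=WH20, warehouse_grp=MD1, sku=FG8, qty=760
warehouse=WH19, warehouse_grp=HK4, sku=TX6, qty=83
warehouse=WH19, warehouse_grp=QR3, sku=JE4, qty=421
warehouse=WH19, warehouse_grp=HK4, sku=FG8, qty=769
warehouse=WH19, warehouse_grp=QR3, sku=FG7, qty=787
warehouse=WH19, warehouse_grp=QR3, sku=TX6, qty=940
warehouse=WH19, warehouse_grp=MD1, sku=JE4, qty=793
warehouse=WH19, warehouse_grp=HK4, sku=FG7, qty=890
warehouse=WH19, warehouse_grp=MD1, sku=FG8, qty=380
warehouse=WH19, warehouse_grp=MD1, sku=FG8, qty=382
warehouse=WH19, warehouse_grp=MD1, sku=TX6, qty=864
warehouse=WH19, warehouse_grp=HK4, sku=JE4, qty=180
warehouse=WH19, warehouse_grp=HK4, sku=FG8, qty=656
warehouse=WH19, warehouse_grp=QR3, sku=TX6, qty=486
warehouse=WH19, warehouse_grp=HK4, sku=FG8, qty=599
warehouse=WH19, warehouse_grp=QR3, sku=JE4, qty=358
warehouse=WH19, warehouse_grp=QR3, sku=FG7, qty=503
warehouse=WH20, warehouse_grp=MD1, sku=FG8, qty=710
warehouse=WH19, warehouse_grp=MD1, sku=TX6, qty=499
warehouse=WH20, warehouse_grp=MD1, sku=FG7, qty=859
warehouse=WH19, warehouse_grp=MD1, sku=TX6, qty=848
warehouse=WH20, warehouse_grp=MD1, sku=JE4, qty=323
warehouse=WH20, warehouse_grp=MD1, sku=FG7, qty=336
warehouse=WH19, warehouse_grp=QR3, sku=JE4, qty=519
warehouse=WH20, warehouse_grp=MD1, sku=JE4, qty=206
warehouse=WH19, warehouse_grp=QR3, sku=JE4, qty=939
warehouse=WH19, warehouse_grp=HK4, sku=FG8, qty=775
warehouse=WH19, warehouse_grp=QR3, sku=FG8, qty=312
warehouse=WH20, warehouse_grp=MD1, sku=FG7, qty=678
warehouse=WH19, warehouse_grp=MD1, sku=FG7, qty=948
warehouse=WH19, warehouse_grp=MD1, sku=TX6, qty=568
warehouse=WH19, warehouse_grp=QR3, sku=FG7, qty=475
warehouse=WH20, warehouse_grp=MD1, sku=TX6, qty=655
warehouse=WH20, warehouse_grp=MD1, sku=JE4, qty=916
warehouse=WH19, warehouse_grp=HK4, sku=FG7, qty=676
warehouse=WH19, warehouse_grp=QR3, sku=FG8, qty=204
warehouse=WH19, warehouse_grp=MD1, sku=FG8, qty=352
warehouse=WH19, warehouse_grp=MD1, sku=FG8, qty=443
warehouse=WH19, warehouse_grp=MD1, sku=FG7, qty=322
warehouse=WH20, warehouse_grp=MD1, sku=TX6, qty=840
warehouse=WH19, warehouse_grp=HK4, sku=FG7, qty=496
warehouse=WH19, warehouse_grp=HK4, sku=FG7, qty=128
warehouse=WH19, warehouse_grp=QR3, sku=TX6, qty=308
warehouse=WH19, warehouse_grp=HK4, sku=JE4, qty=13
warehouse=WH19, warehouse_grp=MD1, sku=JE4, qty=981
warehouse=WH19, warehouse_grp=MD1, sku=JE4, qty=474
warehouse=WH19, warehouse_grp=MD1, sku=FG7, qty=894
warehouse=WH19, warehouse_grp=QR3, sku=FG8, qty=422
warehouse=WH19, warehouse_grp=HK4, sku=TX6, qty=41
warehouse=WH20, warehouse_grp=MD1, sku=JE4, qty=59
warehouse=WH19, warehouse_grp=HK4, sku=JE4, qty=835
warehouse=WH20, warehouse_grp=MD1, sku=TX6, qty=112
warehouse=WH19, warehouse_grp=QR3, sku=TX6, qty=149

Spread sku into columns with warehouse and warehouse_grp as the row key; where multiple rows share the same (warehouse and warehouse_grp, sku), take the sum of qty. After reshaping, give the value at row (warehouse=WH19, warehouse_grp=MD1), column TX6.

Rows with warehouse=WH19, warehouse_grp=MD1 and sku=TX6: qty values are 864, 499, 848, 568.
864 + 499 + 848 + 568 = 2779.

2779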